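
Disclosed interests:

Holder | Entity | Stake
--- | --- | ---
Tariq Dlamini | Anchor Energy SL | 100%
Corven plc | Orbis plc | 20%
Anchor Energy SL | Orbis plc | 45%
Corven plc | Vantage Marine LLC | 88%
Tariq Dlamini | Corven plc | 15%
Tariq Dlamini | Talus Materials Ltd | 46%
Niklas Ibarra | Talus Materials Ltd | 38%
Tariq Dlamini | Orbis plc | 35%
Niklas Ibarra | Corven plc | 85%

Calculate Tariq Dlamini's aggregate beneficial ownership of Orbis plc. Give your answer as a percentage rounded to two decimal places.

Tariq reaches Orbis along 3 paths.
Via Anchor: 100% × 45% = 45%.
Via Corven: 15% × 20% = 3%.
Direct stake: 35% = 35%.
Total: 45% + 3% + 35% = 83%.
Rounded: 83.00%.

83.00%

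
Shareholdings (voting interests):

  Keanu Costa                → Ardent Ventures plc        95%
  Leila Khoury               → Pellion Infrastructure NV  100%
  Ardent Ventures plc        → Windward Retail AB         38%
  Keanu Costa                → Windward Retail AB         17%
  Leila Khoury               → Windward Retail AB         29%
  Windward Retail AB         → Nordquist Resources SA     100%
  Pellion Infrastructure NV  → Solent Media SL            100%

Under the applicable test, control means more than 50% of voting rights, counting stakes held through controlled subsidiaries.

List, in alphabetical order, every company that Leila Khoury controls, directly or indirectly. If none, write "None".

Leila holds 100% of Pellion, so Leila controls Pellion.
Pellion holds 100% of Solent, so Leila controls Solent.
No other company's threshold is met.

Pellion Infrastructure NV, Solent Media SL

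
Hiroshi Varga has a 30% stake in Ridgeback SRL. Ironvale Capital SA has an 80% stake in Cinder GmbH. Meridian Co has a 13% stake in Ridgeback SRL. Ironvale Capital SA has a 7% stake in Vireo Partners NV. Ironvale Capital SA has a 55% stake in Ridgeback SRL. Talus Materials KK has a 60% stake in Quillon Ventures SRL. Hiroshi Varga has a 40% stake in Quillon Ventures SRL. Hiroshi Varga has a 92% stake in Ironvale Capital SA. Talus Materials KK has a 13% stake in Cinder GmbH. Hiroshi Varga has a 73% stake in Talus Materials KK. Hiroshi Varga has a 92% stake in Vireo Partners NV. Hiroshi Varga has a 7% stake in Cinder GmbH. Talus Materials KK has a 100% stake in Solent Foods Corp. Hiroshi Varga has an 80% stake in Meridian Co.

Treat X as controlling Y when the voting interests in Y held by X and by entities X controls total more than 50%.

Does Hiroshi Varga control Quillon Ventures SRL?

Yes

Hiroshi holds 73% of Talus, so Hiroshi controls Talus.
Talus and Hiroshi together hold 60% + 40% = 100% of Quillon, so Hiroshi controls Quillon.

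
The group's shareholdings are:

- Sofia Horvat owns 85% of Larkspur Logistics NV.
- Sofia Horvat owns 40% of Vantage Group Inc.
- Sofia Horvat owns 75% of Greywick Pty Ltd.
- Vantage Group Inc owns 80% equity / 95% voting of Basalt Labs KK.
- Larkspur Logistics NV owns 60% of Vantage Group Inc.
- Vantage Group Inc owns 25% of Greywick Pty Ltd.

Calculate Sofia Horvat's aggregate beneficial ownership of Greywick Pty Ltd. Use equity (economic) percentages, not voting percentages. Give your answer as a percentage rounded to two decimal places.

97.75%

Sofia reaches Greywick along 3 paths.
Via Vantage: 40% × 25% = 10%.
Via Larkspur → Vantage: 85% × 60% × 25% = 12.75%.
Direct stake: 75% = 75%.
Total: 10% + 12.75% + 75% = 97.75%.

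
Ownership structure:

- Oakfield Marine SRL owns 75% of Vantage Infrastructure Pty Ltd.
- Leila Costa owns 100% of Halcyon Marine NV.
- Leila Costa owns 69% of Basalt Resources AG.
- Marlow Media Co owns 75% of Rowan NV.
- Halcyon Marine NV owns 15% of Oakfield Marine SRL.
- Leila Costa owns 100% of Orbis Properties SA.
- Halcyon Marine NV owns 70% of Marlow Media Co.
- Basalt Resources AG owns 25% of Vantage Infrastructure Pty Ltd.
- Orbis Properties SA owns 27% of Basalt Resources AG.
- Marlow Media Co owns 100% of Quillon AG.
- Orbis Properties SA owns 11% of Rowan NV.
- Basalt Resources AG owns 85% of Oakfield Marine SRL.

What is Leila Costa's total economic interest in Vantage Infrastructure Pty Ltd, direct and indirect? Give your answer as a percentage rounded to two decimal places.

Leila reaches Vantage along 5 paths.
Via Orbis → Basalt: 100% × 27% × 25% = 6.75%.
Via Basalt: 69% × 25% = 17.25%.
Via Halcyon → Oakfield: 100% × 15% × 75% = 11.25%.
Via Orbis → Basalt → Oakfield: 100% × 27% × 85% × 75% = 17.2125%.
Via Basalt → Oakfield: 69% × 85% × 75% = 43.9875%.
Total: 6.75% + 17.25% + 11.25% + 17.2125% + 43.9875% = 96.45%.

96.45%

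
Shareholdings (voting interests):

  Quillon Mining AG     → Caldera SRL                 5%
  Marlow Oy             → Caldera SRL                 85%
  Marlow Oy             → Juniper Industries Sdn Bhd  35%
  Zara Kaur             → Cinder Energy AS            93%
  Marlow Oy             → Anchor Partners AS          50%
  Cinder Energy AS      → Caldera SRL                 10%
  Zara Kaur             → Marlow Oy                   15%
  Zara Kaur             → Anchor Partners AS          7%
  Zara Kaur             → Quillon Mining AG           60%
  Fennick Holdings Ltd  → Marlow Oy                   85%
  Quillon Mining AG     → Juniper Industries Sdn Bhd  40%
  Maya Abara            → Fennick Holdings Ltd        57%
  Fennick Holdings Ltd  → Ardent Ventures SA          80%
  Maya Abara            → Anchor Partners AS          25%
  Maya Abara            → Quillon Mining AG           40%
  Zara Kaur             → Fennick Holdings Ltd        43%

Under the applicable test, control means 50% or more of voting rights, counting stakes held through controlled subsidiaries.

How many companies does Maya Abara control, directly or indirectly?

5

Maya holds 57% of Fennick, so Maya controls Fennick.
Fennick holds 85% of Marlow, so Maya controls Marlow.
Fennick holds 80% of Ardent, so Maya controls Ardent.
Marlow and Maya together hold 50% + 25% = 75% of Anchor, so Maya controls Anchor.
Marlow holds 85% of Caldera, so Maya controls Caldera.
No other company's threshold is met.
Maya controls 5 companies.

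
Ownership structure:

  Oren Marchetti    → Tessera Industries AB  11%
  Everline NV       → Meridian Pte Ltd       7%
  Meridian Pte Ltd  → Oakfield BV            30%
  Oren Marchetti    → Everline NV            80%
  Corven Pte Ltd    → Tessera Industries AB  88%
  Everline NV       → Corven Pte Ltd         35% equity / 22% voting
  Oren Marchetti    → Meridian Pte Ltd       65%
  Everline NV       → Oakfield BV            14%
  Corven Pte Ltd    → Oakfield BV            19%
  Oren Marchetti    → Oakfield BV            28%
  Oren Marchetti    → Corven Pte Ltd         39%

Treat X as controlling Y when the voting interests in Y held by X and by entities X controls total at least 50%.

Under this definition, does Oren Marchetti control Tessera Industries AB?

Yes

Oren holds 80% of Everline, so Oren controls Everline.
Everline and Oren together hold 22% + 39% = 61% of Corven, so Oren controls Corven.
Oren and Corven together hold 11% + 88% = 99% of Tessera, so Oren controls Tessera.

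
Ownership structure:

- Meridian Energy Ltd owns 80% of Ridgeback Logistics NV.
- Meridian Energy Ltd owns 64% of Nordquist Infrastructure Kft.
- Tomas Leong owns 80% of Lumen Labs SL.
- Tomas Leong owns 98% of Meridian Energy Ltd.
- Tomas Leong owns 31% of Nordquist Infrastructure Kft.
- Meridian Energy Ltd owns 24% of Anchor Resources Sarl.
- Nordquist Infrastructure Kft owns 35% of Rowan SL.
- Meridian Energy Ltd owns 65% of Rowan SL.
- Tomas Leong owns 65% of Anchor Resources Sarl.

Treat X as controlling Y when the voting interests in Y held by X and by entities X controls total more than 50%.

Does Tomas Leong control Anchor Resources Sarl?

Tomas holds 98% of Meridian, so Tomas controls Meridian.
Meridian and Tomas together hold 24% + 65% = 89% of Anchor, so Tomas controls Anchor.

Yes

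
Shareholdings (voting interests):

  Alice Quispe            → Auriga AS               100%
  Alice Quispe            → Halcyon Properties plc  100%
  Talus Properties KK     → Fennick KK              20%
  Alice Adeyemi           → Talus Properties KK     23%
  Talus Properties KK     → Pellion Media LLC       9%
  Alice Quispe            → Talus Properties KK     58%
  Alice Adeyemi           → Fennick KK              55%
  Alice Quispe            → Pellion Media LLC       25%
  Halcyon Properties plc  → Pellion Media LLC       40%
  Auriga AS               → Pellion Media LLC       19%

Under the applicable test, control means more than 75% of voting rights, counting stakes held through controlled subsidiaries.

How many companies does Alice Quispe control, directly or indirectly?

Alice Quispe holds 100% of Halcyon, so Alice Quispe controls Halcyon.
Alice Quispe holds 100% of Auriga, so Alice Quispe controls Auriga.
Alice Quispe and Halcyon and Auriga together hold 25% + 40% + 19% = 84% of Pellion, so Alice Quispe controls Pellion.
No other company's threshold is met.
Alice Quispe controls 3 companies.

3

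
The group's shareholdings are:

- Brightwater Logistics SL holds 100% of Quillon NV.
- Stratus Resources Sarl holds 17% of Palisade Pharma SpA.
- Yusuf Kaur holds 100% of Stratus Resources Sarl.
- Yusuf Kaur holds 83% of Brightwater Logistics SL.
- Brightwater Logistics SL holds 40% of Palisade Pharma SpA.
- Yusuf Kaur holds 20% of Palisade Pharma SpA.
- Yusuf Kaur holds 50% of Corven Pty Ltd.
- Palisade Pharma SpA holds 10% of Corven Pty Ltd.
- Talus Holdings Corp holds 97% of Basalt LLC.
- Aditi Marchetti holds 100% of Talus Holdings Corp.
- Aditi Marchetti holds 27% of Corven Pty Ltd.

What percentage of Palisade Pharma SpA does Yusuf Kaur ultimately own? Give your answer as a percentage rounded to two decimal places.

70.20%

Yusuf reaches Palisade along 3 paths.
Direct stake: 20% = 20%.
Via Stratus: 100% × 17% = 17%.
Via Brightwater: 83% × 40% = 33.2%.
Total: 20% + 17% + 33.2% = 70.2%.
Rounded: 70.20%.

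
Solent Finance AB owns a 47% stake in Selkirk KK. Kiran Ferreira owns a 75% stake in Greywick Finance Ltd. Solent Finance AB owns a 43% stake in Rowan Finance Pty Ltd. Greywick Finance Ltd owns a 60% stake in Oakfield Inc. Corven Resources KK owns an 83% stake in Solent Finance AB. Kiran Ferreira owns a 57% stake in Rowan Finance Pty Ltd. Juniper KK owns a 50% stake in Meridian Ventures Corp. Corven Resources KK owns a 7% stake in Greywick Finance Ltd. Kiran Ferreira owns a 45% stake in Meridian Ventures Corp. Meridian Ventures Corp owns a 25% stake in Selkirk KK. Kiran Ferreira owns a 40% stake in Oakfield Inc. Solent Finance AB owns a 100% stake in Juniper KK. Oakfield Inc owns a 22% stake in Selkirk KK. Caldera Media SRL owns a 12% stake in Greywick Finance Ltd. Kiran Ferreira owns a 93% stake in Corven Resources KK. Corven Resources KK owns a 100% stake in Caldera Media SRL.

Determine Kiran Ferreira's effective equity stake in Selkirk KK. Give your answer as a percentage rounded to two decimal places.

78.21%

Kiran reaches Selkirk along 7 paths.
Via Corven → Solent: 93% × 83% × 47% = 36.2793%.
Via Oakfield: 40% × 22% = 8.8%.
Via Greywick → Oakfield: 75% × 60% × 22% = 9.9%.
Via Corven → Caldera → Greywick → Oakfield: 93% × 100% × 12% × 60% × 22% = 1.47312%.
Via Corven → Greywick → Oakfield: 93% × 7% × 60% × 22% = 0.85932%.
Via Meridian: 45% × 25% = 11.25%.
Via Corven → Solent → Juniper → Meridian: 93% × 83% × 100% × 50% × 25% = 9.64875%.
Total: 36.2793% + 8.8% + 9.9% + 1.47312% + 0.85932% + 11.25% + 9.64875% = 78.21049%.
Rounded: 78.21%.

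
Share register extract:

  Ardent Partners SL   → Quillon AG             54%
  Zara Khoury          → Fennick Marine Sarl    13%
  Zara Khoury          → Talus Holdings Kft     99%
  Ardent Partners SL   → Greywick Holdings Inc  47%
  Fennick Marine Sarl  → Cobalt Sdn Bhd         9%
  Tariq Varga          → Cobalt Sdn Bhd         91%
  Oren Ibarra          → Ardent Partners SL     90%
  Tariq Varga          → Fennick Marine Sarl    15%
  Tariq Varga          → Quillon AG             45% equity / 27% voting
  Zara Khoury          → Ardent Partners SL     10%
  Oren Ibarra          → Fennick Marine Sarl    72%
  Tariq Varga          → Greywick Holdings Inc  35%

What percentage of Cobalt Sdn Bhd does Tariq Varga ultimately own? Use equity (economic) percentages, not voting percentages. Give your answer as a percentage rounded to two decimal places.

Tariq reaches Cobalt along 2 paths.
Via Fennick: 15% × 9% = 1.35%.
Direct stake: 91% = 91%.
Total: 1.35% + 91% = 92.35%.

92.35%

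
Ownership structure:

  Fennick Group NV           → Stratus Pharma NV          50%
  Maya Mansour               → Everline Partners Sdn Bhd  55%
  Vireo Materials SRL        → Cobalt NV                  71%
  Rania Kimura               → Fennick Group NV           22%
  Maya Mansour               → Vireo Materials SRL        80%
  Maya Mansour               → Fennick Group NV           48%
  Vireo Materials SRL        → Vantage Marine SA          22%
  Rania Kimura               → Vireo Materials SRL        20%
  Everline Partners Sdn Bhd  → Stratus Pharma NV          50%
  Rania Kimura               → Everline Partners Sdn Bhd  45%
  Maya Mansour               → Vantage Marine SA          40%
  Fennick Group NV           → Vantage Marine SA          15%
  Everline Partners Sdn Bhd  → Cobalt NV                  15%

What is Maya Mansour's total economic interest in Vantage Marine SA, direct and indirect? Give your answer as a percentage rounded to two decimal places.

Maya reaches Vantage along 3 paths.
Direct stake: 40% = 40%.
Via Vireo: 80% × 22% = 17.6%.
Via Fennick: 48% × 15% = 7.2%.
Total: 40% + 17.6% + 7.2% = 64.8%.
Rounded: 64.80%.

64.80%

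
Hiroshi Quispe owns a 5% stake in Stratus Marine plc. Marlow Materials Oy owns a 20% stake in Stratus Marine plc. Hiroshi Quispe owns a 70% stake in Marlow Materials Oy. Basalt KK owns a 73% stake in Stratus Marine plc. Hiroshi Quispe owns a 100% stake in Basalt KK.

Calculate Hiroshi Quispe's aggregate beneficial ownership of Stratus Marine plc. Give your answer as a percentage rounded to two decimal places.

92.00%

Hiroshi reaches Stratus along 3 paths.
Via Marlow: 70% × 20% = 14%.
Direct stake: 5% = 5%.
Via Basalt: 100% × 73% = 73%.
Total: 14% + 5% + 73% = 92%.
Rounded: 92.00%.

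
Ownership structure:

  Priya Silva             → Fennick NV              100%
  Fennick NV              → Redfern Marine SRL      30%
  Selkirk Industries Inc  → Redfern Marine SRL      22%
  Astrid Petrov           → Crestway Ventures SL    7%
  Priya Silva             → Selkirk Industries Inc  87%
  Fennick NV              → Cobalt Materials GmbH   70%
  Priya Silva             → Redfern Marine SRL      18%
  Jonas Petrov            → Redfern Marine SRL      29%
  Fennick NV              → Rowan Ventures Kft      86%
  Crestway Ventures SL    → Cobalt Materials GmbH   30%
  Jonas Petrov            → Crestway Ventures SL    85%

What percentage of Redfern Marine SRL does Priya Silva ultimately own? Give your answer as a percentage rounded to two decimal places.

Priya reaches Redfern along 3 paths.
Via Fennick: 100% × 30% = 30%.
Direct stake: 18% = 18%.
Via Selkirk: 87% × 22% = 19.14%.
Total: 30% + 18% + 19.14% = 67.14%.

67.14%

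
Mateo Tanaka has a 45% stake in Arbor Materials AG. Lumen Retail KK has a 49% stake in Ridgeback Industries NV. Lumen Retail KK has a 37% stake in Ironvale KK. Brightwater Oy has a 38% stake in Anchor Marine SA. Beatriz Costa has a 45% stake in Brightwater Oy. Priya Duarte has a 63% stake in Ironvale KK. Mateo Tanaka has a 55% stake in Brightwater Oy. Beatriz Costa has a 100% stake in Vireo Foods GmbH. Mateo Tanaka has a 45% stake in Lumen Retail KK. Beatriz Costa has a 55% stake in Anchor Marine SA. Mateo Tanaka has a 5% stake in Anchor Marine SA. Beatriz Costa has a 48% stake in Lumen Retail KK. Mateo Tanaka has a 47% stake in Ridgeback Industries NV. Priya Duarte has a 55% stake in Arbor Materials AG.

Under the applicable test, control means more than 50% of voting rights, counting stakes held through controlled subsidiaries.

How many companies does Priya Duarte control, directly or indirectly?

2

Priya holds 55% of Arbor, so Priya controls Arbor.
Priya holds 63% of Ironvale, so Priya controls Ironvale.
No other company's threshold is met.
Priya controls 2 companies.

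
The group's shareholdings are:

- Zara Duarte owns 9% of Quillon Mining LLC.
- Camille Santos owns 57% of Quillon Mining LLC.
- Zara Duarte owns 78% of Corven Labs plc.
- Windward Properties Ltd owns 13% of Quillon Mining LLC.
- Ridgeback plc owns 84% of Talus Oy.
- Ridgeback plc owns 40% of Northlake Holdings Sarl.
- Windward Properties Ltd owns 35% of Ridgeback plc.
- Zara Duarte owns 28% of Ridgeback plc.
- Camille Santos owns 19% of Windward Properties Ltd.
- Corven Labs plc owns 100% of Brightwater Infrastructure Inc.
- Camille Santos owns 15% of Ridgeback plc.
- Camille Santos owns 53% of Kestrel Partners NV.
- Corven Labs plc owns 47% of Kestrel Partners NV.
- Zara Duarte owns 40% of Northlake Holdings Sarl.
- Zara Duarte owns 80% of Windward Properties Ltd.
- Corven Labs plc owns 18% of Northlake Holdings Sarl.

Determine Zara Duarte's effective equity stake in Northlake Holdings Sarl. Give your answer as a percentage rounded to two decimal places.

76.44%

Zara reaches Northlake along 4 paths.
Via Corven: 78% × 18% = 14.04%.
Via Ridgeback: 28% × 40% = 11.2%.
Via Windward → Ridgeback: 80% × 35% × 40% = 11.2%.
Direct stake: 40% = 40%.
Total: 14.04% + 11.2% + 11.2% + 40% = 76.44%.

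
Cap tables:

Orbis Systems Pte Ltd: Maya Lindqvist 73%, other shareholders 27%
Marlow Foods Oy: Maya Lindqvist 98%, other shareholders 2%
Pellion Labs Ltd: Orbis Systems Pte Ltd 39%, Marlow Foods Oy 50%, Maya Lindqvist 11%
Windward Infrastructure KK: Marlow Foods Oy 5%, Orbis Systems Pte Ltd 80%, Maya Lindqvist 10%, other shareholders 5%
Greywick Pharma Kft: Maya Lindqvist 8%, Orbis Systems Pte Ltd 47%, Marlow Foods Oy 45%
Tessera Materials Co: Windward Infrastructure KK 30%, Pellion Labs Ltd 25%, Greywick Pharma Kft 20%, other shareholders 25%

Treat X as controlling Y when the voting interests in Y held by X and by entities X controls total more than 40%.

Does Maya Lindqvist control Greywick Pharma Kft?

Maya holds 73% of Orbis, so Maya controls Orbis.
Maya holds 98% of Marlow, so Maya controls Marlow.
Maya and Orbis and Marlow together hold 8% + 47% + 45% = 100% of Greywick, so Maya controls Greywick.

Yes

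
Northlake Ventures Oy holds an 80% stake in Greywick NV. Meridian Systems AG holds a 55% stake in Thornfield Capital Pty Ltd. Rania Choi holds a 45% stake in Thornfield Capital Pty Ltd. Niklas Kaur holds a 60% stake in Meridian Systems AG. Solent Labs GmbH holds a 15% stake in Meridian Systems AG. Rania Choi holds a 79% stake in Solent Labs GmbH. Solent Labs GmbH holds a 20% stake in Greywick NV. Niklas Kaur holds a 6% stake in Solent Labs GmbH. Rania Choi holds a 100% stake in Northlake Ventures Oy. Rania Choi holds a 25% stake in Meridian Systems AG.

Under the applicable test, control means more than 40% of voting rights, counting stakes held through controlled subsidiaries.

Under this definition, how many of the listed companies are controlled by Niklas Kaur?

2

Niklas holds 60% of Meridian, so Niklas controls Meridian.
Meridian holds 55% of Thornfield, so Niklas controls Thornfield.
No other company's threshold is met.
Niklas controls 2 companies.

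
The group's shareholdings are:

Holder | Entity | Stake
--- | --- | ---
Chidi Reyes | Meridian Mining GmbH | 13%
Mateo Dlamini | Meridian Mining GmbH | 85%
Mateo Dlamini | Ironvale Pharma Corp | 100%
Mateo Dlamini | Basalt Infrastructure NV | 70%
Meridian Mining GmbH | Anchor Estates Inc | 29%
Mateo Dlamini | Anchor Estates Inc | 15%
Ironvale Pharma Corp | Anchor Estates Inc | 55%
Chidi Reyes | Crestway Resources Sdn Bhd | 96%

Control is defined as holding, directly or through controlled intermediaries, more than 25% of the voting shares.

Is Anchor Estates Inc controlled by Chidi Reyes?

Chidi holds 96% of Crestway, so Chidi controls Crestway.
Neither Chidi nor any entity Chidi controls holds any voting interest in Anchor.
So Chidi does not control Anchor.

No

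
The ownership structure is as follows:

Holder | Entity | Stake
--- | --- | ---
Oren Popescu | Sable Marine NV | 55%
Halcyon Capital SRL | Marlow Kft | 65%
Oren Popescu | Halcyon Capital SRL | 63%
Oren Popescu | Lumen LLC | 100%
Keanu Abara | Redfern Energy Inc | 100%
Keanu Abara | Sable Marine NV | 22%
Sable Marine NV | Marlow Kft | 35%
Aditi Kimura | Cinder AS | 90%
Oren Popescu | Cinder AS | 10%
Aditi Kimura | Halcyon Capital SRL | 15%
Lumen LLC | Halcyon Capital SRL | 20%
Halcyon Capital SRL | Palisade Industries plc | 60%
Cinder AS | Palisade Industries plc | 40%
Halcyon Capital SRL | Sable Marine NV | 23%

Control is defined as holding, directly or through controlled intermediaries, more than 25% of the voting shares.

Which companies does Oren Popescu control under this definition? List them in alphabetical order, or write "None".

Halcyon Capital SRL, Lumen LLC, Marlow Kft, Palisade Industries plc, Sable Marine NV

Oren holds 100% of Lumen, so Oren controls Lumen.
Lumen and Oren together hold 20% + 63% = 83% of Halcyon, so Oren controls Halcyon.
Halcyon and Oren together hold 23% + 55% = 78% of Sable, so Oren controls Sable.
Halcyon holds 60% of Palisade, so Oren controls Palisade.
Sable and Halcyon together hold 35% + 65% = 100% of Marlow, so Oren controls Marlow.
No other company's threshold is met.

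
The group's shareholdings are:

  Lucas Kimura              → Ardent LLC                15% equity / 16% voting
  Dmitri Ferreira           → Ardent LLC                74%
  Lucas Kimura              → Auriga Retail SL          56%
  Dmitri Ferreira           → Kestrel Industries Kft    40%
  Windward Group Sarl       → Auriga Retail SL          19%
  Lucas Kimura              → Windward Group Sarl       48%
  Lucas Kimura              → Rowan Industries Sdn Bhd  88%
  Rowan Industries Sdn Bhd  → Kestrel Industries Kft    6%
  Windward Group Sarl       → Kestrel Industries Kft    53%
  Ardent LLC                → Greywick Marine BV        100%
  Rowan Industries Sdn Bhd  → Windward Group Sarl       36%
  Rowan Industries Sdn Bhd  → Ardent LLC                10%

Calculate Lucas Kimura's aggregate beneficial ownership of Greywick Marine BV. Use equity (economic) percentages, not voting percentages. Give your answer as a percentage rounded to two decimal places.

23.80%

Lucas reaches Greywick along 2 paths.
Via Ardent: 15% × 100% = 15%.
Via Rowan → Ardent: 88% × 10% × 100% = 8.8%.
Total: 15% + 8.8% = 23.8%.
Rounded: 23.80%.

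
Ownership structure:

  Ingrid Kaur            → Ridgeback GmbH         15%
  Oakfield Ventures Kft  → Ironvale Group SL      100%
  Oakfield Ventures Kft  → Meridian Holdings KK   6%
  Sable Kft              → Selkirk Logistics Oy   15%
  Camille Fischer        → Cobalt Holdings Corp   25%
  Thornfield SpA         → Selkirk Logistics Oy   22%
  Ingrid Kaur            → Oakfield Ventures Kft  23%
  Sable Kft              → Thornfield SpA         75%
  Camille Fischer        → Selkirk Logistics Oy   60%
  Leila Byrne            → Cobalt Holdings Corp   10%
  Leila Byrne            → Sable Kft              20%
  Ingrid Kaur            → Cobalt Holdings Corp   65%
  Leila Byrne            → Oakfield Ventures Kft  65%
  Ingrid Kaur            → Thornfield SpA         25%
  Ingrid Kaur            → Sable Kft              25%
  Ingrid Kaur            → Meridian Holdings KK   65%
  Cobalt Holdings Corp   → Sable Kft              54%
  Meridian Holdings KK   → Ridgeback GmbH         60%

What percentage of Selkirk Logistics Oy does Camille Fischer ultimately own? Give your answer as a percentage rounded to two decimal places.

64.25%

Camille reaches Selkirk along 3 paths.
Via Cobalt → Sable: 25% × 54% × 15% = 2.025%.
Direct stake: 60% = 60%.
Via Cobalt → Sable → Thornfield: 25% × 54% × 75% × 22% = 2.2275%.
Total: 2.025% + 60% + 2.2275% = 64.2525%.
Rounded: 64.25%.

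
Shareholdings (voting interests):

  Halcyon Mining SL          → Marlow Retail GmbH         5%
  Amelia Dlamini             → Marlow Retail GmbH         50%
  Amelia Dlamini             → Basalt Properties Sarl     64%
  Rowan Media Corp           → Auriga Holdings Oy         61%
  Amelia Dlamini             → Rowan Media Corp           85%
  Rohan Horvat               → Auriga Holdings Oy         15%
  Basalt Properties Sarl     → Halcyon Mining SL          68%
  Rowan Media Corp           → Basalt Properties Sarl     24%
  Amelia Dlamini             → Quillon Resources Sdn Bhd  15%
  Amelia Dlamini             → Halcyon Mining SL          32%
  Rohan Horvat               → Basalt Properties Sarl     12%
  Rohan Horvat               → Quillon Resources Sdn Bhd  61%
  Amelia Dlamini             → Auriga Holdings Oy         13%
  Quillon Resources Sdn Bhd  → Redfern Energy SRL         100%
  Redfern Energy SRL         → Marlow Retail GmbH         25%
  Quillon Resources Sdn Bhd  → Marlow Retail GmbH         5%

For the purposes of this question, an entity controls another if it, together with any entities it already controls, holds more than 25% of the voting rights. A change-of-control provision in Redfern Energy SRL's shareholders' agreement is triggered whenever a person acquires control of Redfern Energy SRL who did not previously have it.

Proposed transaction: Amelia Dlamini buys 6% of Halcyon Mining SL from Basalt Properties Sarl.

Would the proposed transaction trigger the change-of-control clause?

No

The purchase adds only to Amelia's holdings (Basalt's stake shrinks), so Amelia is the only person who could newly come to control Redfern.
Amelia holds 85% of Rowan, so Amelia controls Rowan.
Rowan and Amelia together hold 24% + 64% = 88% of Basalt, so Amelia controls Basalt.
Amelia and Basalt together hold 32% + 68% = 100% of Halcyon, so Amelia controls Halcyon.
Amelia and Rowan together hold 13% + 61% = 74% of Auriga, so Amelia controls Auriga.
Amelia and Halcyon together hold 50% + 5% = 55% of Marlow, so Amelia controls Marlow.
Neither Amelia nor any entity Amelia controls holds any voting interest in Redfern.
So before the transaction, Amelia does not control Redfern.
After the purchase, Amelia's direct stake in Halcyon rises to 32% + 6% = 38%, and Basalt's stake falls to 62%.
Amelia and Basalt together hold 38% + 62% = 100% of Halcyon, so Amelia controls Halcyon.
After the transaction, neither Amelia nor any entity Amelia controls holds a voting interest in Redfern, so Amelia still does not control it.
No new person acquires control, so the clause is not triggered.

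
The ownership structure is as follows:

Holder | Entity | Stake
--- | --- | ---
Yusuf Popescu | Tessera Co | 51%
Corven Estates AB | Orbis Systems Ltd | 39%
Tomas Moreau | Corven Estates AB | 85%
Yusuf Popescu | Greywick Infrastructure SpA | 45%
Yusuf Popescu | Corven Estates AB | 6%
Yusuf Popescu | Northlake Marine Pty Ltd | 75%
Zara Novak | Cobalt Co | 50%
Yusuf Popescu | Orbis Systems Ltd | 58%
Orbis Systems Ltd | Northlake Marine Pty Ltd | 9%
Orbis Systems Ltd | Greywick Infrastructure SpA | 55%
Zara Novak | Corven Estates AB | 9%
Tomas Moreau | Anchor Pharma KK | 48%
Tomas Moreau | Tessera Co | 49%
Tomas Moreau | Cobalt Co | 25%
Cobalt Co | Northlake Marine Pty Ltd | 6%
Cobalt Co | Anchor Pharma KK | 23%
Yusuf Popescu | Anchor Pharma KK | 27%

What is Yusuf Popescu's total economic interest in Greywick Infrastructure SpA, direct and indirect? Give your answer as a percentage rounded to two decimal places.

78.19%

Yusuf reaches Greywick along 3 paths.
Direct stake: 45% = 45%.
Via Orbis: 58% × 55% = 31.9%.
Via Corven → Orbis: 6% × 39% × 55% = 1.287%.
Total: 45% + 31.9% + 1.287% = 78.187%.
Rounded: 78.19%.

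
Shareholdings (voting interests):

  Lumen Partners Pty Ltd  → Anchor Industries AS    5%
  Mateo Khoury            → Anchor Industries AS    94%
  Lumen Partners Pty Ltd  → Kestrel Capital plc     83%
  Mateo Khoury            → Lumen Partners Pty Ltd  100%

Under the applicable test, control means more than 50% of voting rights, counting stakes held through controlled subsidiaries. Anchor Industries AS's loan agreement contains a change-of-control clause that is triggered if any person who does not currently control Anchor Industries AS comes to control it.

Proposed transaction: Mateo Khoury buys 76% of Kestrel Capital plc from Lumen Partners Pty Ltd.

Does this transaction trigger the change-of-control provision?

No

The purchase adds only to Mateo's holdings (Lumen's stake shrinks), so Mateo is the only person who could newly come to control Anchor.
Mateo holds 100% of Lumen, so Mateo controls Lumen.
Mateo and Lumen together hold 94% + 5% = 99% of Anchor, so Mateo controls Anchor.
So Mateo already controls Anchor before the transaction.
After the purchase, Mateo holds 76% of Kestrel directly, and Lumen's stake falls to 7%.
Mateo controlled Anchor already, so this is not a new person acquiring control; every other person's position is unchanged or reduced.
No new person acquires control, so the clause is not triggered.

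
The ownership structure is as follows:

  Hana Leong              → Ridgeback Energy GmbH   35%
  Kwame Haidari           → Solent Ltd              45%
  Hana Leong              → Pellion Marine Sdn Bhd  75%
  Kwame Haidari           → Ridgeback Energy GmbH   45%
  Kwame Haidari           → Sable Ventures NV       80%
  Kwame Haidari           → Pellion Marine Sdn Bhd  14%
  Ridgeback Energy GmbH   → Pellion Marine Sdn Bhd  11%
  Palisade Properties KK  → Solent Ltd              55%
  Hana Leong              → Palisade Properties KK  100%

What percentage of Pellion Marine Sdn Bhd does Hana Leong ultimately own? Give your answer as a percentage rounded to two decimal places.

Hana reaches Pellion along 2 paths.
Direct stake: 75% = 75%.
Via Ridgeback: 35% × 11% = 3.85%.
Total: 75% + 3.85% = 78.85%.

78.85%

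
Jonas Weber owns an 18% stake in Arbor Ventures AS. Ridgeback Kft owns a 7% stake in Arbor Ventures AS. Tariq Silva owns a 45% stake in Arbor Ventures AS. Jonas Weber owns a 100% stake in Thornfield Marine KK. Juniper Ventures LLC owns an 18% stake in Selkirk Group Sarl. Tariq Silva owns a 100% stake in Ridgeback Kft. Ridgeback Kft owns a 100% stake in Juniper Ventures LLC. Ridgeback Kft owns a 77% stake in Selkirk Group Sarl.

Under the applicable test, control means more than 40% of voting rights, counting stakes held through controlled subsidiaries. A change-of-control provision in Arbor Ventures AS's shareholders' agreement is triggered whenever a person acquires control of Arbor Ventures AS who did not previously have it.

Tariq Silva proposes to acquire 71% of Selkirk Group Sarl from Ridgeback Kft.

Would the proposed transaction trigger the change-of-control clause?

No

The purchase adds only to Tariq's holdings (Ridgeback's stake shrinks), so Tariq is the only person who could newly come to control Arbor.
Tariq holds 100% of Ridgeback, so Tariq controls Ridgeback.
Tariq and Ridgeback together hold 45% + 7% = 52% of Arbor, so Tariq controls Arbor.
So Tariq already controls Arbor before the transaction.
After the purchase, Tariq holds 71% of Selkirk directly, and Ridgeback's stake falls to 6%.
Tariq controlled Arbor already, so this is not a new person acquiring control; every other person's position is unchanged or reduced.
No new person acquires control, so the clause is not triggered.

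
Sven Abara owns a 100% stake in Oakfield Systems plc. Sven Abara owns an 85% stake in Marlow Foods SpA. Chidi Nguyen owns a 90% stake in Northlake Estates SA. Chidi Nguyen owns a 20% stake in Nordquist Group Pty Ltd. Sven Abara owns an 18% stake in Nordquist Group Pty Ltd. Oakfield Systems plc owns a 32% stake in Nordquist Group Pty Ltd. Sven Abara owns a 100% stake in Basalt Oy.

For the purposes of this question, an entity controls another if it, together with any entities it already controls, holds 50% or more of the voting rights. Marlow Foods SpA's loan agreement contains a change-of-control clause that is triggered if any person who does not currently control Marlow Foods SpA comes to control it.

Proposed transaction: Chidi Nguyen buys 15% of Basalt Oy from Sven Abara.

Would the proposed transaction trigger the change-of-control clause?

No

The purchase adds only to Chidi's holdings (Sven's stake shrinks), so Chidi is the only person who could newly come to control Marlow.
Chidi holds 90% of Northlake, so Chidi controls Northlake.
Neither Chidi nor any entity Chidi controls holds any voting interest in Marlow.
So before the transaction, Chidi does not control Marlow.
After the purchase, Chidi holds 15% of Basalt directly, and Sven's stake falls to 85%.
Chidi's side now holds 15% of Basalt, not ≥ 50%, so Chidi still does not control Basalt.
After the transaction, neither Chidi nor any entity Chidi controls holds a voting interest in Marlow, so Chidi still does not control it.
No new person acquires control, so the clause is not triggered.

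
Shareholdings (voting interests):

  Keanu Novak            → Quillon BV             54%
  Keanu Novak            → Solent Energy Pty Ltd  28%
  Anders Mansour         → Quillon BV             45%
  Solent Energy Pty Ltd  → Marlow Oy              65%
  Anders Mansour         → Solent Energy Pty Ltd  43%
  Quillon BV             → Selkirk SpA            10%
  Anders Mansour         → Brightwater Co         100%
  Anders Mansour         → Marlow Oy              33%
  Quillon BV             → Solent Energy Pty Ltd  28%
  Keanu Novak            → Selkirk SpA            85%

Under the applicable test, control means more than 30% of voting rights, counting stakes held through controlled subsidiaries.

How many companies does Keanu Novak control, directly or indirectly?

4

Keanu holds 54% of Quillon, so Keanu controls Quillon.
Keanu and Quillon together hold 28% + 28% = 56% of Solent, so Keanu controls Solent.
Quillon and Keanu together hold 10% + 85% = 95% of Selkirk, so Keanu controls Selkirk.
Solent holds 65% of Marlow, so Keanu controls Marlow.
No other company's threshold is met.
Keanu controls 4 companies.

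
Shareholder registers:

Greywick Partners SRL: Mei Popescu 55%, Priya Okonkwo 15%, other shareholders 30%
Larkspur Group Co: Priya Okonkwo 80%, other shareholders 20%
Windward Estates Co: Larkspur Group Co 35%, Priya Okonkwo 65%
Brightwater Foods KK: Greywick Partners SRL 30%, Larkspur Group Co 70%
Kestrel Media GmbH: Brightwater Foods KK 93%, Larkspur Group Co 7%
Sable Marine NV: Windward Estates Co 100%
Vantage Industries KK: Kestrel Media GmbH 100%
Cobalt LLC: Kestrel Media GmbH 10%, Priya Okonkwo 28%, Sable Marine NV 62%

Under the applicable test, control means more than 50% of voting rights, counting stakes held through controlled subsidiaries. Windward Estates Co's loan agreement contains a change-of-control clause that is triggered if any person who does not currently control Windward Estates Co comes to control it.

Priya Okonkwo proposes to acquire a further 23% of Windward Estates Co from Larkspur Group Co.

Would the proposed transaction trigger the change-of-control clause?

No

The purchase adds only to Priya's holdings (Larkspur's stake shrinks), so Priya is the only person who could newly come to control Windward.
Priya holds 80% of Larkspur, so Priya controls Larkspur.
Larkspur and Priya together hold 35% + 65% = 100% of Windward, so Priya controls Windward.
So Priya already controls Windward before the transaction.
After the purchase, Priya's direct stake in Windward rises to 65% + 23% = 88%, and Larkspur's stake falls to 12%.
Priya controlled Windward already, so this is not a new person acquiring control; every other person's position is unchanged or reduced.
No new person acquires control, so the clause is not triggered.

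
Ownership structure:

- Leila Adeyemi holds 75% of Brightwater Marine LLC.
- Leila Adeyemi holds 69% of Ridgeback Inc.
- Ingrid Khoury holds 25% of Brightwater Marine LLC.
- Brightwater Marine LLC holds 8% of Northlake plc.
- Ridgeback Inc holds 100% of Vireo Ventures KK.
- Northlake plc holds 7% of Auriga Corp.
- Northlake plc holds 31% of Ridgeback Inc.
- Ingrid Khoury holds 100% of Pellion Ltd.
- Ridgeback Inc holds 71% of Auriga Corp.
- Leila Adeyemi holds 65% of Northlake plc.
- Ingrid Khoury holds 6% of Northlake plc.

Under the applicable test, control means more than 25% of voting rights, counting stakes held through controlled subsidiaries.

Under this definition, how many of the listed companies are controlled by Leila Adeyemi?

Leila holds 75% of Brightwater, so Leila controls Brightwater.
Brightwater and Leila together hold 8% + 65% = 73% of Northlake, so Leila controls Northlake.
Northlake and Leila together hold 31% + 69% = 100% of Ridgeback, so Leila controls Ridgeback.
Ridgeback holds 100% of Vireo, so Leila controls Vireo.
Ridgeback and Northlake together hold 71% + 7% = 78% of Auriga, so Leila controls Auriga.
No other company's threshold is met.
Leila controls 5 companies.

5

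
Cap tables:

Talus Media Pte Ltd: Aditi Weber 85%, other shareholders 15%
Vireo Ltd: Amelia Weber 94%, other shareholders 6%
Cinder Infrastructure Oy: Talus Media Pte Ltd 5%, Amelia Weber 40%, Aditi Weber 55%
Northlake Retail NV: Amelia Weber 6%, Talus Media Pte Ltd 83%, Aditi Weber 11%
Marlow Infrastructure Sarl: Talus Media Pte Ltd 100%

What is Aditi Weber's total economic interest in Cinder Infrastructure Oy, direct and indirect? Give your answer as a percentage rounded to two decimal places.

Aditi reaches Cinder along 2 paths.
Via Talus: 85% × 5% = 4.25%.
Direct stake: 55% = 55%.
Total: 4.25% + 55% = 59.25%.

59.25%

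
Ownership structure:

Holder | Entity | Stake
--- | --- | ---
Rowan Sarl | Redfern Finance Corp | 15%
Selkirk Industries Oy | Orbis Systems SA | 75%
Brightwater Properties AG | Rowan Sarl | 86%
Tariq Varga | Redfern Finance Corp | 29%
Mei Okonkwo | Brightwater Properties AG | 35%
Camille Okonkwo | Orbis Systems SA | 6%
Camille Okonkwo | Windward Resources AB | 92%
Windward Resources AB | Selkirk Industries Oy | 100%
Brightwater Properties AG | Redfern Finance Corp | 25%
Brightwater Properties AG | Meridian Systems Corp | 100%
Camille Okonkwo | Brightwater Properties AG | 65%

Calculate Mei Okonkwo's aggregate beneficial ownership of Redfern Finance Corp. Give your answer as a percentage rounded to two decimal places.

13.27%

Mei reaches Redfern along 2 paths.
Via Brightwater: 35% × 25% = 8.75%.
Via Brightwater → Rowan: 35% × 86% × 15% = 4.515%.
Total: 8.75% + 4.515% = 13.265%.
Rounded: 13.27%.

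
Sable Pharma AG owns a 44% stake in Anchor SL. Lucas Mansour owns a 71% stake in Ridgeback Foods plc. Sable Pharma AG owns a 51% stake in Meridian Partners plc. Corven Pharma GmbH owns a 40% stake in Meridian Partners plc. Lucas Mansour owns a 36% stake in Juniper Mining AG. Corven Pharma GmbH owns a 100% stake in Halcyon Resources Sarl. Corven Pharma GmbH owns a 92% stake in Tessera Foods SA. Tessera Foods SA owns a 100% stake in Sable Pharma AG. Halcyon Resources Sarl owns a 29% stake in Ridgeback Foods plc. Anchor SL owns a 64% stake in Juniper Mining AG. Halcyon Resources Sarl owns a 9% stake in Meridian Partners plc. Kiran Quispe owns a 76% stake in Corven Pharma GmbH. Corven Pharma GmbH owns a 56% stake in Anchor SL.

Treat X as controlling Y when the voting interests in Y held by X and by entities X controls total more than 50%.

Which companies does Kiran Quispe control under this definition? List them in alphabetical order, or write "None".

Anchor SL, Corven Pharma GmbH, Halcyon Resources Sarl, Juniper Mining AG, Meridian Partners plc, Sable Pharma AG, Tessera Foods SA

Kiran holds 76% of Corven, so Kiran controls Corven.
Corven holds 100% of Halcyon, so Kiran controls Halcyon.
Corven holds 92% of Tessera, so Kiran controls Tessera.
Tessera holds 100% of Sable, so Kiran controls Sable.
Halcyon and Corven and Sable together hold 9% + 40% + 51% = 100% of Meridian, so Kiran controls Meridian.
Sable and Corven together hold 44% + 56% = 100% of Anchor, so Kiran controls Anchor.
Anchor holds 64% of Juniper, so Kiran controls Juniper.
No other company's threshold is met.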